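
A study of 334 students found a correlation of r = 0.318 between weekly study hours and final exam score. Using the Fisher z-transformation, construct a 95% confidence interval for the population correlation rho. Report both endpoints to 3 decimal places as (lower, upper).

Fisher z: z_r = atanh(r) = ½·ln((1+0.318)/(1−0.318)) = 0.329421
SE(z) = 1/√(n−3) = 1/√331 = 0.054965
95% ⇒ z* = 1.960; margin = 1.960·0.054965 = 0.107731
CI on z-scale: (0.221690, 0.437152)
Back-transform: tanh(0.221690) = 0.218128, tanh(0.437152) = 0.411281

(0.218, 0.411)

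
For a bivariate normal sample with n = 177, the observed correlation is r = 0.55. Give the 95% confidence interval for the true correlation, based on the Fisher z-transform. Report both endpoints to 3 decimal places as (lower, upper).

(0.438, 0.645)

z_r = atanh(0.55) = 0.618381;  SE = 1/√(n−3) = 1/√174 = 0.075810
z-limits: 0.618381 ± 1.960·0.075810 = 0.618381 ± 0.148588 = [0.469793, 0.766969]
ρ-limits: (tanh 0.469793, tanh 0.766969) = (0.438, 0.645)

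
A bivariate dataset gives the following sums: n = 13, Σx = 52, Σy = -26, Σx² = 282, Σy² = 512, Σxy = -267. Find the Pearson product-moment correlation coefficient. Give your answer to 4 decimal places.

S_xy = nΣxy − ΣxΣy = 13·(-267) − 52·(-26) = -3471 − (-1352) = -2119
S_xx = nΣx² − (Σx)² = 13·282 − 52² = 3666 − 2704 = 962
S_yy = nΣy² − (Σy)² = 13·512 − (-26)² = 6656 − 676 = 5980
r = S_xy / √(S_xx·S_yy) = -2119 / √(962·5980) = -2119 / √5752760 = -2119 / 2398.4912 = -0.8835

-0.8835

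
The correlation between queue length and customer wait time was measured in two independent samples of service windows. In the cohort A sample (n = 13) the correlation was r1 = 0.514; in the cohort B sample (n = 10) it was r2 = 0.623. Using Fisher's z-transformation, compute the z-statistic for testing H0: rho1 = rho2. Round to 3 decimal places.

-0.328

z1 = atanh(0.514) = 0.568151,  z2 = atanh(0.623) = 0.729893
SE = √(1/(n1−3) + 1/(n2−3)) = √(1/10 + 1/7) = √(0.1000000 + 0.1428571) = √0.2428571 = 0.492805
z = (z1 − z2)/SE = (0.568151 − 0.729893) / 0.492805 = -0.161742 / 0.492805 = -0.328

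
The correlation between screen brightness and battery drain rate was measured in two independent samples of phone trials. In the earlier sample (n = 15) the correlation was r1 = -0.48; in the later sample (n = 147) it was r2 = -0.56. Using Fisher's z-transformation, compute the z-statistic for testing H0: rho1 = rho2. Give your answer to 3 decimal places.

0.366

Fisher z-transforms: z1 = atanh(-0.48) = -0.522984, z2 = atanh(-0.56) = -0.632833; difference d = 0.109849
Var(d) = 1/12 + 1/144 = 0.0833333 + 0.0069444 = 0.0902777
z = d/√Var(d) = 0.109849 / √0.0902777 = 0.109849 / 0.300462 = 0.366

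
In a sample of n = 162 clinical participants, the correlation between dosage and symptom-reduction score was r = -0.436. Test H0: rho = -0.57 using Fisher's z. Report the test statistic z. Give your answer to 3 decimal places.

z_r = atanh(-0.436) = -0.467281,  z_0 = atanh(-0.57) = -0.647523
SE = 1/√(n−3) = 1/√159 = 0.079305
z = (z_r − z_0)/SE = (-0.467281 − (-0.647523)) / 0.079305 = 0.180242 / 0.079305 = 2.273

2.273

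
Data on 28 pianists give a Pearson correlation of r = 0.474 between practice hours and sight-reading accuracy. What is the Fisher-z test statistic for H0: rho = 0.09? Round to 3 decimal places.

2.125

Fisher z: atanh(0.474) = 0.515217, atanh(0.09) = 0.090244
z = (z_r − z_0)·√(n−3) = (0.515217 − 0.090244)·√25 = 0.424973 · 5.000000 = 2.125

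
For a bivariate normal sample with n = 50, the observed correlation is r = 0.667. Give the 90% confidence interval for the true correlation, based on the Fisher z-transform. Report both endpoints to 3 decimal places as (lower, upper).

(0.512, 0.780)

z_r = atanh(0.667) = 0.805319;  SE = 1/√(n−3) = 1/√47 = 0.145865
z-limits: 0.805319 ± 1.645·0.145865 = 0.805319 ± 0.239948 = [0.565371, 1.045267]
ρ-limits: (tanh 0.565371, tanh 1.045267) = (0.512, 0.780)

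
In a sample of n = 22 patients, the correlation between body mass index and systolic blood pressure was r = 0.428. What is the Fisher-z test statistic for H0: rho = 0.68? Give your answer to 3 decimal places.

z_r = atanh(0.428) = 0.457446,  z_0 = atanh(0.68) = 0.829114
SE = 1/√(n−3) = 1/√19 = 0.229416
z = (z_r − z_0)/SE = (0.457446 − 0.829114) / 0.229416 = -0.371668 / 0.229416 = -1.620

-1.620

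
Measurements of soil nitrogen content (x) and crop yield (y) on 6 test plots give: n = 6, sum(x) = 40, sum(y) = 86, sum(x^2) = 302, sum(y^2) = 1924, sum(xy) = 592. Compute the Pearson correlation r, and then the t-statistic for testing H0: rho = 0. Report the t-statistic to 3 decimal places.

0.241

Numerator: nΣxy − (Σx)(Σy) = 6·592 − (40)(86) = 112
Denominator: √[(nΣx²−(Σx)²)(nΣy²−(Σy)²)]
  nΣx²−(Σx)² = 6·302 − 1600 = 212;  nΣy²−(Σy)² = 6·1924 − 7396 = 4148
  √(212·4148) = √879376 = 937.7505
r = 112 / 937.7505 = 0.1194
t = r·√(n−2)/√(1−r²) = 0.1194·√4 / √(1−0.014256) = 0.238800 / 0.992846 = 0.241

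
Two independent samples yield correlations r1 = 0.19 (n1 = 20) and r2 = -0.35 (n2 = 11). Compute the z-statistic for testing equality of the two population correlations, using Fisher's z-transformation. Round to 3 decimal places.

Fisher z-transforms: z1 = atanh(0.19) = 0.192337, z2 = atanh(-0.35) = -0.365444; difference d = 0.557781
Var(d) = 1/17 + 1/8 = 0.0588235 + 0.1250000 = 0.1838235
z = d/√Var(d) = 0.557781 / √0.1838235 = 0.557781 / 0.428746 = 1.301

1.301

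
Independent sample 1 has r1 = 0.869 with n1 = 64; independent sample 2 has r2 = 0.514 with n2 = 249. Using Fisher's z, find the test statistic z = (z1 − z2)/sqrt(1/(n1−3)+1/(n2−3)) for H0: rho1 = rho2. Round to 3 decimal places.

z1 = atanh(0.869) = 1.328981,  z2 = atanh(0.514) = 0.568151
SE = √(1/(n1−3) + 1/(n2−3)) = √(1/61 + 1/246) = √(0.0163934 + 0.0040650) = √0.0204584 = 0.143033
z = (z1 − z2)/SE = (1.328981 − 0.568151) / 0.143033 = 0.760830 / 0.143033 = 5.319

5.319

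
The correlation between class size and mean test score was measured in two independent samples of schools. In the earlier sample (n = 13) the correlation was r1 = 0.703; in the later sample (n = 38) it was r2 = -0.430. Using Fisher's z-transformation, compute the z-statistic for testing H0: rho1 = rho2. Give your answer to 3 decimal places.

z1 = atanh(0.703) = 0.873207,  z2 = atanh(-0.430) = -0.459897
SE = √(1/(n1−3) + 1/(n2−3)) = √(1/10 + 1/35) = √(0.1000000 + 0.0285714) = √0.1285714 = 0.358569
z = (z1 − z2)/SE = (0.873207 − (-0.459897)) / 0.358569 = 1.333104 / 0.358569 = 3.718

3.718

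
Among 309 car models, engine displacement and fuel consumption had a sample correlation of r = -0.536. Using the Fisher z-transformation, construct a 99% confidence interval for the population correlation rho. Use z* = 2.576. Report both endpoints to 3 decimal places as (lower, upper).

(-0.633, -0.423)

Fisher z: z_r = atanh(r) = ½·ln((1+(-0.536))/(1−(-0.536))) = -0.598526
SE(z) = 1/√(n−3) = 1/√306 = 0.057166
99% ⇒ z* = 2.576; margin = 2.576·0.057166 = 0.147260
CI on z-scale: (-0.745786, -0.451266)
Back-transform: tanh(-0.745786) = -0.632628, tanh(-0.451266) = -0.422939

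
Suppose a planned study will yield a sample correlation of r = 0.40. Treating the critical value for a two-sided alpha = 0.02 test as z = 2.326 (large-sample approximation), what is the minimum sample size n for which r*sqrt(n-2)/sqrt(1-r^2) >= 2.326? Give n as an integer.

Need r·√(n−2)/√(1−r²) ≥ 2.326
√(n−2) ≥ 2.326·√(1−0.1600) / 0.40 = 2.326·0.916515 / 0.40 = 5.3295
n−2 ≥ 28.4036  ⇒  n ≥ 30.4036
Smallest integer n = 31

31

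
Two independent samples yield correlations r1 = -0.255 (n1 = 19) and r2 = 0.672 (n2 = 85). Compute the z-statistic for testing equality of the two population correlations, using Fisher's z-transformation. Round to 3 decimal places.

z1 = atanh(-0.255) = -0.260753,  z2 = atanh(0.672) = 0.814381
SE = √(1/(n1−3) + 1/(n2−3)) = √(1/16 + 1/82) = √(0.0625000 + 0.0121951) = √0.0746951 = 0.273304
z = (z1 − z2)/SE = (-0.260753 − 0.814381) / 0.273304 = -1.075134 / 0.273304 = -3.934

-3.934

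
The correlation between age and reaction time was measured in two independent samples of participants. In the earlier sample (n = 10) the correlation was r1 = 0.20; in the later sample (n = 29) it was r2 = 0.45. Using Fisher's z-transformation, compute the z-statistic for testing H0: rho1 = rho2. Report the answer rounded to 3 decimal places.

Fisher z-transforms: z1 = atanh(0.20) = 0.202733, z2 = atanh(0.45) = 0.484700; difference d = -0.281967
Var(d) = 1/7 + 1/26 = 0.1428571 + 0.0384615 = 0.1813186
z = d/√Var(d) = -0.281967 / √0.1813186 = -0.281967 / 0.425815 = -0.662

-0.662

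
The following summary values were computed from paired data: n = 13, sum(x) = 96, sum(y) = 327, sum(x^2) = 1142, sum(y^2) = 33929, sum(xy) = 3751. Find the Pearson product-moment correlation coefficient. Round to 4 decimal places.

0.4005

S_xy = nΣxy − ΣxΣy = 13·3751 − 96·327 = 48763 − 31392 = 17371
S_xx = nΣx² − (Σx)² = 13·1142 − 96² = 14846 − 9216 = 5630
S_yy = nΣy² − (Σy)² = 13·33929 − 327² = 441077 − 106929 = 334148
r = S_xy / √(S_xx·S_yy) = 17371 / √(5630·334148) = 17371 / √1881253240 = 17371 / 43373.4163 = 0.4005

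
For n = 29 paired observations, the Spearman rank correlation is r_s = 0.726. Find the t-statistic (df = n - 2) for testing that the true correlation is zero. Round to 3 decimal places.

5.486

1 − r_s² = 1 − 0.527076 = 0.472924;  √(1−r_s²) = 0.687695
√(n−2) = √27 = 5.196152
t = r_s·√(n−2)/√(1−r_s²) = 0.726 · 5.196152 / 0.687695 = 5.486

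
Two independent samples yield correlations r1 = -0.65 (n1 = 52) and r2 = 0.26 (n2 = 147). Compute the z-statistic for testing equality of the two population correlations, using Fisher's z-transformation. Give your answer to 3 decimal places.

Fisher z-transforms: z1 = atanh(-0.65) = -0.775299, z2 = atanh(0.26) = 0.266108; difference d = -1.041407
Var(d) = 1/49 + 1/144 = 0.0204082 + 0.0069444 = 0.0273526
z = d/√Var(d) = -1.041407 / √0.0273526 = -1.041407 / 0.165386 = -6.297

-6.297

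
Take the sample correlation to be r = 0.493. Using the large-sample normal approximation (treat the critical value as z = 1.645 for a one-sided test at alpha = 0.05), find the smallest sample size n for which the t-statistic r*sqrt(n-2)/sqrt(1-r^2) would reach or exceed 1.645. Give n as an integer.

11

Need r·√(n−2)/√(1−r²) ≥ 1.645
√(n−2) ≥ 1.645·√(1−0.243049) / 0.493 = 1.645·0.870029 / 0.493 = 2.9030
n−2 ≥ 8.4274  ⇒  n ≥ 10.4274
Smallest integer n = 11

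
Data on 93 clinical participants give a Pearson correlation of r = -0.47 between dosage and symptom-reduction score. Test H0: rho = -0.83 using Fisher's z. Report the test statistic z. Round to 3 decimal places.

Fisher z: atanh(-0.47) = -0.510070, atanh(-0.83) = -1.188136
z = (z_r − z_0)·√(n−3) = (-0.510070 − (-1.188136))·√90 = 0.678066 · 9.486833 = 6.433

6.433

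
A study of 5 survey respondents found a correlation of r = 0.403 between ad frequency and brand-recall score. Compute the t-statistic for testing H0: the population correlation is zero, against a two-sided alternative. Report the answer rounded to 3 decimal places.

1 − r² = 1 − 0.162409 = 0.837591;  √(1−r²) = 0.915200
√(n−2) = √3 = 1.732051
t = r·√(n−2)/√(1−r²) = 0.403 · 1.732051 / 0.915200 = 0.763

0.763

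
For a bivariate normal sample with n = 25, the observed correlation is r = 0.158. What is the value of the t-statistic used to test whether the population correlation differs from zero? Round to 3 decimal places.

0.767

t = r·√(n−2) / √(1−r²) with r = 0.158, n = 25
  = 0.158·√23 / √(1 − 0.024964)
  = 0.158·4.795832 / 0.987439
  = 0.757741 / 0.987439 = 0.767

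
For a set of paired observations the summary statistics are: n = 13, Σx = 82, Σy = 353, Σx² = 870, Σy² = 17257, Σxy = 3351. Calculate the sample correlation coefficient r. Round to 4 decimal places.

Numerator: nΣxy − (Σx)(Σy) = 13·3351 − (82)(353) = 14617
Denominator: √[(nΣx²−(Σx)²)(nΣy²−(Σy)²)]
  nΣx²−(Σx)² = 13·870 − 6724 = 4586;  nΣy²−(Σy)² = 13·17257 − 124609 = 99732
  √(4586·99732) = √457370952 = 21386.2328
r = 14617 / 21386.2328 = 0.6835

0.6835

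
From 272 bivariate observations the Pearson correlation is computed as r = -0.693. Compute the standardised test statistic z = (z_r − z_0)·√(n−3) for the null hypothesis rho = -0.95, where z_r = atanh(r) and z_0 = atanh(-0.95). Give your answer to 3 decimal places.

16.042

Fisher z: atanh(-0.693) = -0.853705, atanh(-0.95) = -1.831781
z = (z_r − z_0)·√(n−3) = (-0.853705 − (-1.831781))·√269 = 0.978076 · 16.401219 = 16.042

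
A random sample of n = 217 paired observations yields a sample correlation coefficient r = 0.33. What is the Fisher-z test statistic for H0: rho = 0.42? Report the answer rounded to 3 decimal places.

-1.534

z_r = atanh(0.33) = 0.342828,  z_0 = atanh(0.42) = 0.447692
SE = 1/√(n−3) = 1/√214 = 0.068359
z = (z_r − z_0)/SE = (0.342828 − 0.447692) / 0.068359 = -0.104864 / 0.068359 = -1.534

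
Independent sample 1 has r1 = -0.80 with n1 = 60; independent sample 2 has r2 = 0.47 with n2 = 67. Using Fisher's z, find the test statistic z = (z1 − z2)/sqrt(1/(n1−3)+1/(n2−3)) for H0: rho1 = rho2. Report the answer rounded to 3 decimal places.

-8.833

Fisher z-transforms: z1 = atanh(-0.80) = -1.098612, z2 = atanh(0.47) = 0.510070; difference d = -1.608682
Var(d) = 1/57 + 1/64 = 0.0175439 + 0.0156250 = 0.0331689
z = d/√Var(d) = -1.608682 / √0.0331689 = -1.608682 / 0.182123 = -8.833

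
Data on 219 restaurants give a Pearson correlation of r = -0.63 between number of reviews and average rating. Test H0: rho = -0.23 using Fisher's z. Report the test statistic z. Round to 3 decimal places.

-7.455

z_r = atanh(-0.63) = -0.741416,  z_0 = atanh(-0.23) = -0.234189
SE = 1/√(n−3) = 1/√216 = 0.068041
z = (z_r − z_0)/SE = (-0.741416 − (-0.234189)) / 0.068041 = -0.507227 / 0.068041 = -7.455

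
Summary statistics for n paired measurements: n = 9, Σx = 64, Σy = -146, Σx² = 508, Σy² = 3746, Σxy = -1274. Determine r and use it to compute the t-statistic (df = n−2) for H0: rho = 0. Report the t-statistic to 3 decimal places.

Numerator: nΣxy − (Σx)(Σy) = 9·(-1274) − (64)(-146) = -2122
Denominator: √[(nΣx²−(Σx)²)(nΣy²−(Σy)²)]
  nΣx²−(Σx)² = 9·508 − 4096 = 476;  nΣy²−(Σy)² = 9·3746 − 21316 = 12398
  √(476·12398) = √5901448 = 2429.2896
r = -2122 / 2429.2896 = -0.8735
t = r·√(n−2)/√(1−r²) = -0.8735·√7 / √(1−0.763002) = -2.311064 / 0.486824 = -4.747

-4.747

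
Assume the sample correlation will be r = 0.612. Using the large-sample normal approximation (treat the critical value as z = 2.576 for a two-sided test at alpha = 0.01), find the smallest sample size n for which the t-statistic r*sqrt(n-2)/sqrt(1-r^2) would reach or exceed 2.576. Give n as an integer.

14

r√(n−2)/√(1−r²) ≥ 2.576  ⇔  n−2 ≥ (2.576)²·(1−r²)/r²
(1−r²)/r² = (1−0.374544)/0.374544 = 1.6699
n ≥ 2 + 6.635776·1.6699 = 2 + 11.0811 = 13.0811
⌈13.0811⌉ = 14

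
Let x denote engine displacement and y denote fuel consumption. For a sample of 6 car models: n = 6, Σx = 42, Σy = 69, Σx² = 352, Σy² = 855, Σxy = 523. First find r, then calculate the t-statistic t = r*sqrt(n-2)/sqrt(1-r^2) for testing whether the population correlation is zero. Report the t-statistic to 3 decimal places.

Numerator: nΣxy − (Σx)(Σy) = 6·523 − (42)(69) = 240
Denominator: √[(nΣx²−(Σx)²)(nΣy²−(Σy)²)]
  nΣx²−(Σx)² = 6·352 − 1764 = 348;  nΣy²−(Σy)² = 6·855 − 4761 = 369
  √(348·369) = √128412 = 358.3462
r = 240 / 358.3462 = 0.6697
t = r·√(n−2)/√(1−r²) = 0.6697·√4 / √(1−0.448498) = 1.339400 / 0.742632 = 1.804

1.804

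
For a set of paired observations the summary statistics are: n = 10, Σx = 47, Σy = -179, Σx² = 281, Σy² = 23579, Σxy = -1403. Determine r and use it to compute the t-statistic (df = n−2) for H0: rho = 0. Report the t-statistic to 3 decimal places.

-1.666

S_xy = nΣxy − ΣxΣy = 10·(-1403) − 47·(-179) = -14030 − (-8413) = -5617
S_xx = nΣx² − (Σx)² = 10·281 − 47² = 2810 − 2209 = 601
S_yy = nΣy² − (Σy)² = 10·23579 − (-179)² = 235790 − 32041 = 203749
r = S_xy / √(S_xx·S_yy) = -5617 / √(601·203749) = -5617 / √122453149 = -5617 / 11065.8551 = -0.5076
t = r·√(n−2)/√(1−r²) = -0.5076·√8 / √(1−0.257658) = -1.435710 / 0.861593 = -1.666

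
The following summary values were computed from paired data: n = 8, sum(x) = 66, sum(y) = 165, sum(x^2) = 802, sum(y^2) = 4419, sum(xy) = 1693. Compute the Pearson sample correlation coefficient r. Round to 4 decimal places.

0.6486

Numerator: nΣxy − (Σx)(Σy) = 8·1693 − (66)(165) = 2654
Denominator: √[(nΣx²−(Σx)²)(nΣy²−(Σy)²)]
  nΣx²−(Σx)² = 8·802 − 4356 = 2060;  nΣy²−(Σy)² = 8·4419 − 27225 = 8127
  √(2060·8127) = √16741620 = 4091.6525
r = 2654 / 4091.6525 = 0.6486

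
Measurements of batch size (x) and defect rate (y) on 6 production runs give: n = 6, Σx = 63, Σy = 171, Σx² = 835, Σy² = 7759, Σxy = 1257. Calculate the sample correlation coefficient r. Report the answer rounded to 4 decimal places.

S_xy = nΣxy − ΣxΣy = 6·1257 − 63·171 = 7542 − 10773 = -3231
S_xx = nΣx² − (Σx)² = 6·835 − 63² = 5010 − 3969 = 1041
S_yy = nΣy² − (Σy)² = 6·7759 − 171² = 46554 − 29241 = 17313
r = S_xy / √(S_xx·S_yy) = -3231 / √(1041·17313) = -3231 / √18022833 = -3231 / 4245.3307 = -0.7611

-0.7611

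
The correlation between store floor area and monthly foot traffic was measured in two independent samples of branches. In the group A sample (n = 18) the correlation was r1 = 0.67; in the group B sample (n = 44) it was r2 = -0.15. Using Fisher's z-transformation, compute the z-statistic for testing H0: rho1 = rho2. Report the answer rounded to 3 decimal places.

3.188

Fisher z-transforms: z1 = atanh(0.67) = 0.810743, z2 = atanh(-0.15) = -0.151140; difference d = 0.961883
Var(d) = 1/15 + 1/41 = 0.0666667 + 0.0243902 = 0.0910569
z = d/√Var(d) = 0.961883 / √0.0910569 = 0.961883 / 0.301756 = 3.188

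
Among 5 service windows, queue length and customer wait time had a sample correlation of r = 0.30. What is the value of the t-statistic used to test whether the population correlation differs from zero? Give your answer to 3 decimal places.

1 − r² = 1 − 0.0900 = 0.9100;  √(1−r²) = 0.953939
√(n−2) = √3 = 1.732051
t = r·√(n−2)/√(1−r²) = 0.30 · 1.732051 / 0.953939 = 0.545

0.545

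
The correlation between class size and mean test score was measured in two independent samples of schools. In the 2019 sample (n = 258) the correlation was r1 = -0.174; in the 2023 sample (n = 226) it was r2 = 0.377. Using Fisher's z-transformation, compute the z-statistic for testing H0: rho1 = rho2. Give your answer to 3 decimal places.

z1 = atanh(-0.174) = -0.175789,  z2 = atanh(0.377) = 0.396558
SE = √(1/(n1−3) + 1/(n2−3)) = √(1/255 + 1/223) = √(0.0039216 + 0.0044843) = √0.0084059 = 0.091684
z = (z1 − z2)/SE = (-0.175789 − 0.396558) / 0.091684 = -0.572347 / 0.091684 = -6.243

-6.243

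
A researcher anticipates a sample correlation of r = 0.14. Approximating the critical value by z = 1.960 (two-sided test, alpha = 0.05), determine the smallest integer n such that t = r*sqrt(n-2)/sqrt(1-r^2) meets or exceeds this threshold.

195

Need r·√(n−2)/√(1−r²) ≥ 1.960
√(n−2) ≥ 1.960·√(1−0.0196) / 0.14 = 1.960·0.990152 / 0.14 = 13.8621
n−2 ≥ 192.1578  ⇒  n ≥ 194.1578
Smallest integer n = 195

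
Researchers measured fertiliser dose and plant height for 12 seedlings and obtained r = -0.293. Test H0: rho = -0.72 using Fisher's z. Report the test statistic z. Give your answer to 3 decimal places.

1.817

z_r = atanh(-0.293) = -0.301845,  z_0 = atanh(-0.72) = -0.907645
SE = 1/√(n−3) = 1/√9 = 0.333333
z = (z_r − z_0)/SE = (-0.301845 − (-0.907645)) / 0.333333 = 0.605800 / 0.333333 = 1.817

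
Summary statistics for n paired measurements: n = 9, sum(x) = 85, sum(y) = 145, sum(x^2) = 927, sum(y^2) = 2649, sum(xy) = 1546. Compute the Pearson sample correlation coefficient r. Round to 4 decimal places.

Numerator: nΣxy − (Σx)(Σy) = 9·1546 − (85)(145) = 1589
Denominator: √[(nΣx²−(Σx)²)(nΣy²−(Σy)²)]
  nΣx²−(Σx)² = 9·927 − 7225 = 1118;  nΣy²−(Σy)² = 9·2649 − 21025 = 2816
  √(1118·2816) = √3148288 = 1774.3416
r = 1589 / 1774.3416 = 0.8955

0.8955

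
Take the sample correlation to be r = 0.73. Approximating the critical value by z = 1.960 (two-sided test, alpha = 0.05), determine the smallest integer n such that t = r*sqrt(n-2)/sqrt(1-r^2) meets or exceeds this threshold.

6

r√(n−2)/√(1−r²) ≥ 1.960  ⇔  n−2 ≥ (1.960)²·(1−r²)/r²
(1−r²)/r² = (1−0.5329)/0.5329 = 0.8765
n ≥ 2 + 3.8416·0.8765 = 2 + 3.3672 = 5.3672
⌈5.3672⌉ = 6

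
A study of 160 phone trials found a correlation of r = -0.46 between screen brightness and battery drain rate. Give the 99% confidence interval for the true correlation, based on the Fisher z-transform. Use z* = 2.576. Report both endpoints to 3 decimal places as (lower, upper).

(-0.606, -0.284)

z_r = atanh(-0.46) = -0.497311;  SE = 1/√(n−3) = 1/√157 = 0.079809
z-limits: -0.497311 ± 2.576·0.079809 = -0.497311 ± 0.205588 = [-0.702899, -0.291723]
ρ-limits: (tanh -0.702899, tanh -0.291723) = (-0.606, -0.284)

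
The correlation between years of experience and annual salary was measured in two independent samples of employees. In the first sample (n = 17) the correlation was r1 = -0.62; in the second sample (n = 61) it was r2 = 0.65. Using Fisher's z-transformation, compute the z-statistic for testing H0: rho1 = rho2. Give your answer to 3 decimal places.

z1 = atanh(-0.62) = -0.725005,  z2 = atanh(0.65) = 0.775299
SE = √(1/(n1−3) + 1/(n2−3)) = √(1/14 + 1/58) = √(0.0714286 + 0.0172414) = √0.0886700 = 0.297775
z = (z1 − z2)/SE = (-0.725005 − 0.775299) / 0.297775 = -1.500304 / 0.297775 = -5.038

-5.038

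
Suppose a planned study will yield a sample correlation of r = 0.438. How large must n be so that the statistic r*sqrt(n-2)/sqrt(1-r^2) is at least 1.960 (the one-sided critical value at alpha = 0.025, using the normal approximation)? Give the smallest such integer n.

Need r·√(n−2)/√(1−r²) ≥ 1.960
√(n−2) ≥ 1.960·√(1−0.191844) / 0.438 = 1.960·0.898975 / 0.438 = 4.0228
n−2 ≥ 16.1829  ⇒  n ≥ 18.1829
Smallest integer n = 19

19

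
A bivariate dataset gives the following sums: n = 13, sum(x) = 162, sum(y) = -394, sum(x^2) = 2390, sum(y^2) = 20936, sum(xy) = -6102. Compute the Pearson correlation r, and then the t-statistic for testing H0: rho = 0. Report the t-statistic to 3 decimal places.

-2.855

Numerator: nΣxy − (Σx)(Σy) = 13·(-6102) − (162)(-394) = -15498
Denominator: √[(nΣx²−(Σx)²)(nΣy²−(Σy)²)]
  nΣx²−(Σx)² = 13·2390 − 26244 = 4826;  nΣy²−(Σy)² = 13·20936 − 155236 = 116932
  √(4826·116932) = √564313832 = 23755.2906
r = -15498 / 23755.2906 = -0.6524
t = r·√(n−2)/√(1−r²) = -0.6524·√11 / √(1−0.425626) = -2.163766 / 0.757875 = -2.855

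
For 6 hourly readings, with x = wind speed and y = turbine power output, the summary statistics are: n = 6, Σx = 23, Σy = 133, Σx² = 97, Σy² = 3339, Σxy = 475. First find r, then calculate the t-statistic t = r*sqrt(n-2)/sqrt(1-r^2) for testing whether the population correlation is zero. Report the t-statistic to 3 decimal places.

-1.472

Numerator: nΣxy − (Σx)(Σy) = 6·475 − (23)(133) = -209
Denominator: √[(nΣx²−(Σx)²)(nΣy²−(Σy)²)]
  nΣx²−(Σx)² = 6·97 − 529 = 53;  nΣy²−(Σy)² = 6·3339 − 17689 = 2345
  √(53·2345) = √124285 = 352.5408
r = -209 / 352.5408 = -0.5928
t = r·√(n−2)/√(1−r²) = -0.5928·√4 / √(1−0.351412) = -1.185600 / 0.805350 = -1.472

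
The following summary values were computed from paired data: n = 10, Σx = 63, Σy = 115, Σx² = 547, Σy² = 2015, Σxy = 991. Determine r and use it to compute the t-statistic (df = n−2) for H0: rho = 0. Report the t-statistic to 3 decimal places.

S_xy = nΣxy − ΣxΣy = 10·991 − 63·115 = 9910 − 7245 = 2665
S_xx = nΣx² − (Σx)² = 10·547 − 63² = 5470 − 3969 = 1501
S_yy = nΣy² − (Σy)² = 10·2015 − 115² = 20150 − 13225 = 6925
r = S_xy / √(S_xx·S_yy) = 2665 / √(1501·6925) = 2665 / √10394425 = 2665 / 3224.0386 = 0.8266
t = r·√(n−2)/√(1−r²) = 0.8266·√8 / √(1−0.683268) = 2.337978 / 0.562789 = 4.154

4.154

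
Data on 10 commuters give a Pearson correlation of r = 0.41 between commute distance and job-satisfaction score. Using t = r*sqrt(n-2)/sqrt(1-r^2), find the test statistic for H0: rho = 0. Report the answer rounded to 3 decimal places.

t = r·√(n−2) / √(1−r²) with r = 0.41, n = 10
  = 0.41·√8 / √(1 − 0.1681)
  = 0.41·2.828427 / 0.912086
  = 1.159655 / 0.912086 = 1.271

1.271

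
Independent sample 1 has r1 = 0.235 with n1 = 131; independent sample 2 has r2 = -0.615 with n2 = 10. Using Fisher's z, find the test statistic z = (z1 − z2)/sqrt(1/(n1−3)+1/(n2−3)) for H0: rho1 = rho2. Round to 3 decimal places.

z1 = atanh(0.235) = 0.239475,  z2 = atanh(-0.615) = -0.716923
SE = √(1/(n1−3) + 1/(n2−3)) = √(1/128 + 1/7) = √(0.0078125 + 0.1428571) = √0.1506696 = 0.388162
z = (z1 − z2)/SE = (0.239475 − (-0.716923)) / 0.388162 = 0.956398 / 0.388162 = 2.464

2.464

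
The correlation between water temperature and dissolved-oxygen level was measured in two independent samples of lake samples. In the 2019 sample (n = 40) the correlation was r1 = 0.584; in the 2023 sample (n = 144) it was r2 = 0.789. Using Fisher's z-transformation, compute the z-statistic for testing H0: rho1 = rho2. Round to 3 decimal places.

z1 = atanh(0.584) = 0.668512,  z2 = atanh(0.789) = 1.068777
SE = √(1/(n1−3) + 1/(n2−3)) = √(1/37 + 1/141) = √(0.0270270 + 0.0070922) = √0.0341192 = 0.184714
z = (z1 − z2)/SE = (0.668512 − 1.068777) / 0.184714 = -0.400265 / 0.184714 = -2.167

-2.167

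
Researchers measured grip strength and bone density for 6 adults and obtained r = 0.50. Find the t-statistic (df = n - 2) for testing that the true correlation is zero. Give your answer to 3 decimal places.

t = r·√(n−2) / √(1−r²) with r = 0.50, n = 6
  = 0.50·√4 / √(1 − 0.2500)
  = 0.50·2.000000 / 0.866025
  = 1.000000 / 0.866025 = 1.155

1.155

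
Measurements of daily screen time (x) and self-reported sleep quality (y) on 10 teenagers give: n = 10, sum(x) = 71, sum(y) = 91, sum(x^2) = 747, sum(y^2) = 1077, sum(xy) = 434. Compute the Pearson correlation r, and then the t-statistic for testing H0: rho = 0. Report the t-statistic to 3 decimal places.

-4.823

Numerator: nΣxy − (Σx)(Σy) = 10·434 − (71)(91) = -2121
Denominator: √[(nΣx²−(Σx)²)(nΣy²−(Σy)²)]
  nΣx²−(Σx)² = 10·747 − 5041 = 2429;  nΣy²−(Σy)² = 10·1077 − 8281 = 2489
  √(2429·2489) = √6045781 = 2458.8170
r = -2121 / 2458.8170 = -0.8626
t = r·√(n−2)/√(1−r²) = -0.8626·√8 / √(1−0.744079) = -2.439801 / 0.505886 = -4.823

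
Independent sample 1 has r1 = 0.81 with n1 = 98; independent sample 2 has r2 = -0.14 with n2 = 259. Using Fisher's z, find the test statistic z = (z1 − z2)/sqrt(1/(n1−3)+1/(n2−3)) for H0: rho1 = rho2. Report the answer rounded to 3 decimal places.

z1 = atanh(0.81) = 1.127029,  z2 = atanh(-0.14) = -0.140926
SE = √(1/(n1−3) + 1/(n2−3)) = √(1/95 + 1/256) = √(0.0105263 + 0.0039062) = √0.0144325 = 0.120135
z = (z1 − z2)/SE = (1.127029 − (-0.140926)) / 0.120135 = 1.267955 / 0.120135 = 10.554

10.554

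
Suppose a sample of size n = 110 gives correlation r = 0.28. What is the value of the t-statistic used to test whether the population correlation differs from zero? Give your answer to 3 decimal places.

1 − r² = 1 − 0.0784 = 0.9216;  √(1−r²) = 0.960000
√(n−2) = √108 = 10.392305
t = r·√(n−2)/√(1−r²) = 0.28 · 10.392305 / 0.960000 = 3.031

3.031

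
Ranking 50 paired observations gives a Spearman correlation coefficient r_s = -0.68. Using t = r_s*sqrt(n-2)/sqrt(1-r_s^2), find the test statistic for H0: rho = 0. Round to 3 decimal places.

1 − r_s² = 1 − 0.4624 = 0.5376;  √(1−r_s²) = 0.733212
√(n−2) = √48 = 6.928203
t = r_s·√(n−2)/√(1−r_s²) = -0.68 · 6.928203 / 0.733212 = -6.425

-6.425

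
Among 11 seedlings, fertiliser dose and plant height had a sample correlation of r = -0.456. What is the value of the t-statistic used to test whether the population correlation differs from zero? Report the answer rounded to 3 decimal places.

-1.537

1 − r² = 1 − 0.207936 = 0.792064;  √(1−r²) = 0.889980
√(n−2) = √9 = 3.000000
t = r·√(n−2)/√(1−r²) = -0.456 · 3.000000 / 0.889980 = -1.537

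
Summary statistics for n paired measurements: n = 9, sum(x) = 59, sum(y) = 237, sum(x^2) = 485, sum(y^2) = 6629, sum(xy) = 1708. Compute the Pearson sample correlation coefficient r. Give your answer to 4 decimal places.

0.7906

S_xy = nΣxy − ΣxΣy = 9·1708 − 59·237 = 15372 − 13983 = 1389
S_xx = nΣx² − (Σx)² = 9·485 − 59² = 4365 − 3481 = 884
S_yy = nΣy² − (Σy)² = 9·6629 − 237² = 59661 − 56169 = 3492
r = S_xy / √(S_xx·S_yy) = 1389 / √(884·3492) = 1389 / √3086928 = 1389 / 1756.9656 = 0.7906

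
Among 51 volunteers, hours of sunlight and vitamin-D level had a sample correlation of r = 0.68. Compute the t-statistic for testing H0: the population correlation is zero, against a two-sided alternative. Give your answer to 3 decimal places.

t = r·√(n−2) / √(1−r²) with r = 0.68, n = 51
  = 0.68·√49 / √(1 − 0.4624)
  = 0.68·7.000000 / 0.733212
  = 4.760000 / 0.733212 = 6.492

6.492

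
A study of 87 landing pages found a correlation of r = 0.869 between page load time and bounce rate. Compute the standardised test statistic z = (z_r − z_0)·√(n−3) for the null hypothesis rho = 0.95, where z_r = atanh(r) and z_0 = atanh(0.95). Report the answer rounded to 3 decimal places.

Fisher z: atanh(0.869) = 1.328981, atanh(0.95) = 1.831781
z = (z_r − z_0)·√(n−3) = (1.328981 − 1.831781)·√84 = -0.502800 · 9.165151 = -4.608

-4.608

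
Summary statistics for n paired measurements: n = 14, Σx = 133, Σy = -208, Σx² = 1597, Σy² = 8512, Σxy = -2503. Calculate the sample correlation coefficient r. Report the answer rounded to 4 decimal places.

S_xy = nΣxy − ΣxΣy = 14·(-2503) − 133·(-208) = -35042 − (-27664) = -7378
S_xx = nΣx² − (Σx)² = 14·1597 − 133² = 22358 − 17689 = 4669
S_yy = nΣy² − (Σy)² = 14·8512 − (-208)² = 119168 − 43264 = 75904
r = S_xy / √(S_xx·S_yy) = -7378 / √(4669·75904) = -7378 / √354395776 = -7378 / 18825.4024 = -0.3919

-0.3919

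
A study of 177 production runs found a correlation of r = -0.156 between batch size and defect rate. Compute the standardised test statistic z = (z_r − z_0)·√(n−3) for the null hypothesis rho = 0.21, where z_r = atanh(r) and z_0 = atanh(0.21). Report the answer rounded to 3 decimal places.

-4.887

Fisher z: atanh(-0.156) = -0.157284, atanh(0.21) = 0.213171
z = (z_r − z_0)·√(n−3) = (-0.157284 − 0.213171)·√174 = -0.370455 · 13.190906 = -4.887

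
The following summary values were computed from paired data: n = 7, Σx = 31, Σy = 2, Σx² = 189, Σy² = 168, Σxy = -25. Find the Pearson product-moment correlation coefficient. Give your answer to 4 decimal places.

S_xy = nΣxy − ΣxΣy = 7·(-25) − 31·2 = -175 − 62 = -237
S_xx = nΣx² − (Σx)² = 7·189 − 31² = 1323 − 961 = 362
S_yy = nΣy² − (Σy)² = 7·168 − 2² = 1176 − 4 = 1172
r = S_xy / √(S_xx·S_yy) = -237 / √(362·1172) = -237 / √424264 = -237 / 651.3555 = -0.3639

-0.3639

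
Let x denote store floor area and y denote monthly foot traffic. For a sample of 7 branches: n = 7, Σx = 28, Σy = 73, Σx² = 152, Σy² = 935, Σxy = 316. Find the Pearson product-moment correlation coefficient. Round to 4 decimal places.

Numerator: nΣxy − (Σx)(Σy) = 7·316 − (28)(73) = 168
Denominator: √[(nΣx²−(Σx)²)(nΣy²−(Σy)²)]
  nΣx²−(Σx)² = 7·152 − 784 = 280;  nΣy²−(Σy)² = 7·935 − 5329 = 1216
  √(280·1216) = √340480 = 583.5066
r = 168 / 583.5066 = 0.2879

0.2879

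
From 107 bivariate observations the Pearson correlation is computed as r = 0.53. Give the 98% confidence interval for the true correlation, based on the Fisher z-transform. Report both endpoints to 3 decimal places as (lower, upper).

z_r = atanh(0.53) = 0.590145;  SE = 1/√(n−3) = 1/√104 = 0.098058
z-limits: 0.590145 ± 2.326·0.098058 = 0.590145 ± 0.228083 = [0.362062, 0.818228]
ρ-limits: (tanh 0.362062, tanh 0.818228) = (0.347, 0.674)

(0.347, 0.674)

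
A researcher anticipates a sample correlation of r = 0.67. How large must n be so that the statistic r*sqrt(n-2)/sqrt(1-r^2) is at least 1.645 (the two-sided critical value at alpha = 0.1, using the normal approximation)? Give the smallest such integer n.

6

r√(n−2)/√(1−r²) ≥ 1.645  ⇔  n−2 ≥ (1.645)²·(1−r²)/r²
(1−r²)/r² = (1−0.4489)/0.4489 = 1.2277
n ≥ 2 + 2.706025·1.2277 = 2 + 3.3222 = 5.3222
⌈5.3222⌉ = 6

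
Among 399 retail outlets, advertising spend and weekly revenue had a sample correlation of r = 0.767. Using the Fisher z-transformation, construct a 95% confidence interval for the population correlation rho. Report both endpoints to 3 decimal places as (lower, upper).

z_r = atanh(0.767) = 1.013000;  SE = 1/√(n−3) = 1/√396 = 0.050252
z-limits: 1.013000 ± 1.960·0.050252 = 1.013000 ± 0.098494 = [0.914506, 1.111494]
ρ-limits: (tanh 0.914506, tanh 1.111494) = (0.723, 0.805)

(0.723, 0.805)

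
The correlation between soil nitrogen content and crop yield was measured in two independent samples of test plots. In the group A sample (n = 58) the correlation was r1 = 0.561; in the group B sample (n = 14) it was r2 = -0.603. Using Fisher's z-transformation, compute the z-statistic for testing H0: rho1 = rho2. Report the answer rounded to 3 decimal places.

Fisher z-transforms: z1 = atanh(0.561) = 0.634291, z2 = atanh(-0.603) = -0.697848; difference d = 1.332139
Var(d) = 1/55 + 1/11 = 0.0181818 + 0.0909091 = 0.1090909
z = d/√Var(d) = 1.332139 / √0.1090909 = 1.332139 / 0.330289 = 4.033

4.033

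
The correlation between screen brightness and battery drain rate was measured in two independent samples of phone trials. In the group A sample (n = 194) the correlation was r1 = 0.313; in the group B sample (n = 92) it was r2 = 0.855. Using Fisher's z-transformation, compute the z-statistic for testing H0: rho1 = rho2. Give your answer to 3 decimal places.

z1 = atanh(0.313) = 0.323868,  z2 = atanh(0.855) = 1.274453
SE = √(1/(n1−3) + 1/(n2−3)) = √(1/191 + 1/89) = √(0.0052356 + 0.0112360) = √0.0164716 = 0.128342
z = (z1 − z2)/SE = (0.323868 − 1.274453) / 0.128342 = -0.950585 / 0.128342 = -7.407

-7.407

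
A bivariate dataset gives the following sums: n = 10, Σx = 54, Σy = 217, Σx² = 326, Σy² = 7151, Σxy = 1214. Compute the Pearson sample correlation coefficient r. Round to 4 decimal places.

0.1456

Numerator: nΣxy − (Σx)(Σy) = 10·1214 − (54)(217) = 422
Denominator: √[(nΣx²−(Σx)²)(nΣy²−(Σy)²)]
  nΣx²−(Σx)² = 10·326 − 2916 = 344;  nΣy²−(Σy)² = 10·7151 − 47089 = 24421
  √(344·24421) = √8400824 = 2898.4175
r = 422 / 2898.4175 = 0.1456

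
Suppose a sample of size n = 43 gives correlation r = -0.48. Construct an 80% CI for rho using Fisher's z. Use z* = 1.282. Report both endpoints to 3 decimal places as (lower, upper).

z_r = atanh(-0.48) = -0.522984;  SE = 1/√(n−3) = 1/√40 = 0.158114
z-limits: -0.522984 ± 1.282·0.158114 = -0.522984 ± 0.202702 = [-0.725686, -0.320282]
ρ-limits: (tanh -0.725686, tanh -0.320282) = (-0.620, -0.310)

(-0.620, -0.310)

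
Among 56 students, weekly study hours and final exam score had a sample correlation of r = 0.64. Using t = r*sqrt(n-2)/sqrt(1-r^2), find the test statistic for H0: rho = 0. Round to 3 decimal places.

6.121

1 − r² = 1 − 0.4096 = 0.5904;  √(1−r²) = 0.768375
√(n−2) = √54 = 7.348469
t = r·√(n−2)/√(1−r²) = 0.64 · 7.348469 / 0.768375 = 6.121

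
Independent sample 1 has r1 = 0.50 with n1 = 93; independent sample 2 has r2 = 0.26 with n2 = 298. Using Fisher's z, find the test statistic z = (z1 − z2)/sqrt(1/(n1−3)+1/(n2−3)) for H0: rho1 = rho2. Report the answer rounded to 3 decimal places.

Fisher z-transforms: z1 = atanh(0.50) = 0.549306, z2 = atanh(0.26) = 0.266108; difference d = 0.283198
Var(d) = 1/90 + 1/295 = 0.0111111 + 0.0033898 = 0.0145009
z = d/√Var(d) = 0.283198 / √0.0145009 = 0.283198 / 0.120420 = 2.352

2.352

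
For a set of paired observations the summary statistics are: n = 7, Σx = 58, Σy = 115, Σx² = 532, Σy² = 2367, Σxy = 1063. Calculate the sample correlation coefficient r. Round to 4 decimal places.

0.7027

S_xy = nΣxy − ΣxΣy = 7·1063 − 58·115 = 7441 − 6670 = 771
S_xx = nΣx² − (Σx)² = 7·532 − 58² = 3724 − 3364 = 360
S_yy = nΣy² − (Σy)² = 7·2367 − 115² = 16569 − 13225 = 3344
r = S_xy / √(S_xx·S_yy) = 771 / √(360·3344) = 771 / √1203840 = 771 / 1097.1964 = 0.7027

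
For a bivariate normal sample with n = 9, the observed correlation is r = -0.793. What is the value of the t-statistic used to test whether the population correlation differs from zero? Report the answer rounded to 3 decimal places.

-3.444

1 − r² = 1 − 0.628849 = 0.371151;  √(1−r²) = 0.609222
√(n−2) = √7 = 2.645751
t = r·√(n−2)/√(1−r²) = -0.793 · 2.645751 / 0.609222 = -3.444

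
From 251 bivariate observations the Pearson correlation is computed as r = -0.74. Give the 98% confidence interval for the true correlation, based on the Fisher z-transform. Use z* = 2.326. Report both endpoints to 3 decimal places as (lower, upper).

(-0.800, -0.666)

z_r = atanh(-0.74) = -0.950479;  SE = 1/√(n−3) = 1/√248 = 0.063500
z-limits: -0.950479 ± 2.326·0.063500 = -0.950479 ± 0.147701 = [-1.098180, -0.802778]
ρ-limits: (tanh -1.098180, tanh -0.802778) = (-0.800, -0.666)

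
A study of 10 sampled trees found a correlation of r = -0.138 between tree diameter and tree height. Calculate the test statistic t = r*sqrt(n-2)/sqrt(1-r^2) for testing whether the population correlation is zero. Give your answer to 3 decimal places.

-0.394

t = r·√(n−2) / √(1−r²) with r = -0.138, n = 10
  = -0.138·√8 / √(1 − 0.019044)
  = -0.138·2.828427 / 0.990432
  = -0.390323 / 0.990432 = -0.394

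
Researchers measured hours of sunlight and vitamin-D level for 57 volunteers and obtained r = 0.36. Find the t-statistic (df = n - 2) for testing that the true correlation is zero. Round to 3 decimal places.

2.862

1 − r² = 1 − 0.1296 = 0.8704;  √(1−r²) = 0.932952
√(n−2) = √55 = 7.416198
t = r·√(n−2)/√(1−r²) = 0.36 · 7.416198 / 0.932952 = 2.862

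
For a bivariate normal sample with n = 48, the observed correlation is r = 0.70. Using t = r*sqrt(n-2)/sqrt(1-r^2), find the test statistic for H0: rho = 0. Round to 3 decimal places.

t = r·√(n−2) / √(1−r²) with r = 0.70, n = 48
  = 0.70·√46 / √(1 − 0.4900)
  = 0.70·6.782330 / 0.714143
  = 4.747631 / 0.714143 = 6.648

6.648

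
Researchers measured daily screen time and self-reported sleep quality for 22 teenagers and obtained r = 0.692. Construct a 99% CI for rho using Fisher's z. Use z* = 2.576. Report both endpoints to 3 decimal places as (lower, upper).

Fisher z: z_r = atanh(r) = ½·ln((1+0.692)/(1−0.692)) = 0.851783
SE(z) = 1/√(n−3) = 1/√19 = 0.229416
99% ⇒ z* = 2.576; margin = 2.576·0.229416 = 0.590976
CI on z-scale: (0.260807, 1.442759)
Back-transform: tanh(0.260807) = 0.255050, tanh(1.442759) = 0.894252

(0.255, 0.894)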